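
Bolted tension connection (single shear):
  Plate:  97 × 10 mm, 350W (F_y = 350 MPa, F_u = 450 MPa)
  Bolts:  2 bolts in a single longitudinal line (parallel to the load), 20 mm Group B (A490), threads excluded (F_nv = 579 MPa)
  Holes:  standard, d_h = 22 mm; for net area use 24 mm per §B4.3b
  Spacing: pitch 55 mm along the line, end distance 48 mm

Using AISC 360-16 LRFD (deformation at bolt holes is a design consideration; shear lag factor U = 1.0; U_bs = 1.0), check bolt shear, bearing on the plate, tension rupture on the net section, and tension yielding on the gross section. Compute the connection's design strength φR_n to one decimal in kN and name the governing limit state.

Bolt shear: A_b = π(20)²/4 = 314.16 mm². φR_n = 0.75 × 579 × 314.16 × 2 × 1 = 272.8 kN.
Bearing (10 mm plate, F_u = 450 MPa): end bolts L_c = 48 − 22/2 = 37, R_n = min(1.2×37×10×450, 2.4×20×10×450) = 199.8 kN/bolt; interior L_c = 55 − 22 = 33, R_n = 178.2 kN/bolt. φR_n = 0.75 × (1×199.8 + 1×178.2) = 283.5 kN.
Tension rupture (net): A_n = (97 − 1×24)×10 = 730 mm² (U = 1.0, A_e = A_n). φR_n = 0.75 × 450 × 730 = 246.4 kN.
Tension yield (gross): A_g = 97×10 = 970 mm². φR_n = 0.90 × 350 × 970 = 305.6 kN.
Governing: min(272.8, 283.5, 246.4, 305.6) = 246.4 kN → net-section rupture.

246.4 kN (net-section rupture governs)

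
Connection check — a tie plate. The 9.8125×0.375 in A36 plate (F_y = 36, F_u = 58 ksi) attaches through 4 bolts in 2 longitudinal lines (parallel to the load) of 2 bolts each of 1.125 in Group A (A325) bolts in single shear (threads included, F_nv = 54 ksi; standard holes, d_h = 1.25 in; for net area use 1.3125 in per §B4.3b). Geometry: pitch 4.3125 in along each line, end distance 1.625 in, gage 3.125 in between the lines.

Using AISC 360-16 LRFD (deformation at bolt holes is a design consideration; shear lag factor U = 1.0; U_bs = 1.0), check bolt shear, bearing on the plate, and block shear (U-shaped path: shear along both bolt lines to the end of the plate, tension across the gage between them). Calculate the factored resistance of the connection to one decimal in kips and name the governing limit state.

Bolt shear: A_b = π(1.125)²/4 = 0.99402 in². φR_n = 0.75 × 54 × 0.99402 × 4 × 1 = 161.0 kips.
Bearing (0.375 in plate, F_u = 58 ksi): end bolts L_c = 1.625 − 1.25/2 = 1, R_n = min(1.2×1×0.375×58, 2.4×1.125×0.375×58) = 26.1 kips/bolt; interior L_c = 4.3125 − 1.25 = 3.0625, R_n = 58.725 kips/bolt. φR_n = 0.75 × (2×26.1 + 2×58.725) = 127.2 kips.
Block shear: shear path 2×[1.625+1×4.3125] = 2×5.9375 in, A_gv = 4.4531, A_nv = 2×(5.9375 − 1.5×1.3125)×0.375 = 2.9766 in²; tension across gage: (3.125 − 1×1.3125)×0.375 = 0.67969 in². R_n = min(0.6×58×2.9766, 0.6×36×4.4531) + 1.0×58×0.67969 = min(103.59, 96.187) + 39.422 = 135.61 kips. φR_n = 0.75 × 135.61 = 101.7 kips.
Governing: min(161.0, 127.2, 101.7) = 101.7 kips → block shear.

101.7 kips (block shear governs)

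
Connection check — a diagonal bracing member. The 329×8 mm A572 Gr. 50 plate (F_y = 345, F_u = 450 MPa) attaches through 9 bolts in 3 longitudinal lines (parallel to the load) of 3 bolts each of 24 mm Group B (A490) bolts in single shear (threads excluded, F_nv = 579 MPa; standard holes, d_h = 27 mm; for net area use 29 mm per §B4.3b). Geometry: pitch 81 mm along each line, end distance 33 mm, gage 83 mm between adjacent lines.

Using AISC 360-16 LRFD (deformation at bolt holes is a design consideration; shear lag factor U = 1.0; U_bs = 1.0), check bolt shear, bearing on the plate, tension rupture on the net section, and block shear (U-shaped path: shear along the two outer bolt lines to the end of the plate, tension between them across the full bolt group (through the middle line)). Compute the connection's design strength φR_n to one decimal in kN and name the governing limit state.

Bolt shear: A_b = π(24)²/4 = 452.39 mm². φR_n = 0.75 × 579 × 452.39 × 9 × 1 = 1768.1 kN.
Bearing (8 mm plate, F_u = 450 MPa): end bolts L_c = 33 − 27/2 = 19.5, R_n = min(1.2×19.5×8×450, 2.4×24×8×450) = 84.24 kN/bolt; interior L_c = 81 − 27 = 54, R_n = 207.36 kN/bolt. φR_n = 0.75 × (3×84.24 + 6×207.36) = 1122.7 kN.
Tension rupture (net): A_n = (329 − 3×29)×8 = 1936 mm² (U = 1.0, A_e = A_n). φR_n = 0.75 × 450 × 1936 = 653.4 kN.
Block shear: shear path 2×[33+2×81] = 2×195 mm, A_gv = 3120, A_nv = 2×(195 − 2.5×29)×8 = 1960 mm²; tension across gage: (166 − 2×29)×8 = 864 mm². R_n = min(0.6×450×1960, 0.6×345×3120) + 1.0×450×864 = min(529.2, 645.84) + 388.8 = 918 kN. φR_n = 0.75 × 918 = 688.5 kN.
Governing: min(1768.1, 1122.7, 653.4, 688.5) = 653.4 kN → net-section rupture.

653.4 kN (net-section rupture governs)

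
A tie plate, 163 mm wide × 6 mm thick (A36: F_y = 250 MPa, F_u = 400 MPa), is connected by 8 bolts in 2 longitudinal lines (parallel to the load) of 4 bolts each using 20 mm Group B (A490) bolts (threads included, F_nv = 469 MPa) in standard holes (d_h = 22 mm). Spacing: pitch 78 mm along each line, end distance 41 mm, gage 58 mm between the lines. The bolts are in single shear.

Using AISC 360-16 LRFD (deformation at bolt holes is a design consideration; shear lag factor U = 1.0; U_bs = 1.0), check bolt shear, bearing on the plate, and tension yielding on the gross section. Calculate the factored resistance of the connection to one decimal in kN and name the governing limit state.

Bolt shear: A_b = π(20)²/4 = 314.16 mm². φR_n = 0.75 × 469 × 314.16 × 8 × 1 = 884.0 kN.
Bearing (6 mm plate, F_u = 400 MPa): end bolts L_c = 41 − 22/2 = 30, R_n = min(1.2×30×6×400, 2.4×20×6×400) = 86.4 kN/bolt; interior L_c = 78 − 22 = 56, R_n = 115.2 kN/bolt. φR_n = 0.75 × (2×86.4 + 6×115.2) = 648.0 kN.
Tension yield (gross): A_g = 163×6 = 978 mm². φR_n = 0.90 × 250 × 978 = 220.1 kN.
Governing: min(884.0, 648.0, 220.1) = 220.1 kN → gross-section yield.

220.1 kN (gross-section yield governs)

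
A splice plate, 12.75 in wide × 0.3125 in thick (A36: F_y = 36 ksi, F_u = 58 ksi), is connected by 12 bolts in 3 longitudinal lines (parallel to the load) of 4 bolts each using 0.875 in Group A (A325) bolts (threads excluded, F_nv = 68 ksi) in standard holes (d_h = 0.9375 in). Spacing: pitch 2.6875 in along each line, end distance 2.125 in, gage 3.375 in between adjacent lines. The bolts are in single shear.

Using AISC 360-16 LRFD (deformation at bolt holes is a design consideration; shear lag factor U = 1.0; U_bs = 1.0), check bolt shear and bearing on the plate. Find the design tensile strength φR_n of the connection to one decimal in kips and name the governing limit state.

Bolt shear: A_b = π(0.875)²/4 = 0.60132 in². φR_n = 0.75 × 68 × 0.60132 × 12 × 1 = 368.0 kips.
Bearing (0.3125 in plate, F_u = 58 ksi): end bolts L_c = 2.125 − 0.9375/2 = 1.65625, R_n = min(1.2×1.65625×0.3125×58, 2.4×0.875×0.3125×58) = 36.023 kips/bolt; interior L_c = 2.6875 − 0.9375 = 1.75, R_n = 38.063 kips/bolt. φR_n = 0.75 × (3×36.023 + 9×38.063) = 338.0 kips.
Governing: min(368.0, 338.0) = 338.0 kips → bearing.

338.0 kips (bearing governs)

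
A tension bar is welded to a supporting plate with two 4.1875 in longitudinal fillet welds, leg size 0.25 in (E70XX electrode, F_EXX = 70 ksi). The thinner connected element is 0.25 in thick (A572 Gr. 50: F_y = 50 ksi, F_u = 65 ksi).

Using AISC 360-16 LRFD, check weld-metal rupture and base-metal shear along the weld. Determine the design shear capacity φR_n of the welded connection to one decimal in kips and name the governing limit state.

46.6 kips (weld metal governs)

Weld metal: throat = 0.707×0.25 = 0.17675 in, L = 2×4.1875 = 8.375 in. φR_n = 0.75 × 0.6 × 70 × 0.17675 × 8.375 = 46.6 kips.
Base metal shear (0.25 in plate): yield φR_n = 1.0×0.6×50×0.25×8.375 = 62.8 kips; rupture φR_n = 0.75×0.6×65×0.25×8.375 = 61.2 kips; take 61.2 kips (rupture).
Governing: min(46.6, 61.2) = 46.6 kips → weld metal.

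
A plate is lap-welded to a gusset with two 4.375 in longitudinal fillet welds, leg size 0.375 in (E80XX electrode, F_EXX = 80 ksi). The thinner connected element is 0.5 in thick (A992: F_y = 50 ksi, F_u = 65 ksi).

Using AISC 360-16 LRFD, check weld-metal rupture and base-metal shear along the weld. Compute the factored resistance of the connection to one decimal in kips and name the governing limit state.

Weld metal: throat = 0.707×0.375 = 0.26513 in, L = 2×4.375 = 8.75 in. φR_n = 0.75 × 0.6 × 80 × 0.26513 × 8.75 = 83.5 kips.
Base metal shear (0.5 in plate): yield φR_n = 1.0×0.6×50×0.5×8.75 = 131.3 kips; rupture φR_n = 0.75×0.6×65×0.5×8.75 = 128.0 kips; take 128.0 kips (rupture).
Governing: min(83.5, 128.0) = 83.5 kips → weld metal.

83.5 kips (weld metal governs)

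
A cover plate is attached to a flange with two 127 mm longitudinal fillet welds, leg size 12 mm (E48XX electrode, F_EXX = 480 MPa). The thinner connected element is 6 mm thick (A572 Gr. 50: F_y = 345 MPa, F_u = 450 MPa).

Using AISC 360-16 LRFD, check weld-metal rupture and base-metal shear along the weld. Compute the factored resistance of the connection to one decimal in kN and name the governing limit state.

308.6 kN (base-metal shear governs)

Weld metal: throat = 0.707×12 = 8.484 mm, L = 2×127 = 254 mm. φR_n = 0.75 × 0.6 × 480 × 8.484 × 254 = 465.5 kN.
Base metal shear (6 mm plate): yield φR_n = 1.0×0.6×345×6×254 = 315.5 kN; rupture φR_n = 0.75×0.6×450×6×254 = 308.6 kN; take 308.6 kN (rupture).
Governing: min(465.5, 308.6) = 308.6 kN → base-metal shear.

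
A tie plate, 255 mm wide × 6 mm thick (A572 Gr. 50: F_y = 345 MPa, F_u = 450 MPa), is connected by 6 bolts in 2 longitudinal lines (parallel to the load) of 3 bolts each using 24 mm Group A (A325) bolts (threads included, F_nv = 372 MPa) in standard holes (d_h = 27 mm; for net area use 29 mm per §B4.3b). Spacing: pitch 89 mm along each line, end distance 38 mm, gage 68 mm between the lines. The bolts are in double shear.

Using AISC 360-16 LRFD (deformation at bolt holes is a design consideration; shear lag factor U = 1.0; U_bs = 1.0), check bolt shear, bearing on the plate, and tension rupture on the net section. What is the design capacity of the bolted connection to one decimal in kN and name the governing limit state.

Bolt shear: A_b = π(24)²/4 = 452.39 mm². φR_n = 0.75 × 372 × 452.39 × 6 × 2 = 1514.6 kN.
Bearing (6 mm plate, F_u = 450 MPa): end bolts L_c = 38 − 27/2 = 24.5, R_n = min(1.2×24.5×6×450, 2.4×24×6×450) = 79.38 kN/bolt; interior L_c = 89 − 27 = 62, R_n = 155.52 kN/bolt. φR_n = 0.75 × (2×79.38 + 4×155.52) = 585.6 kN.
Tension rupture (net): A_n = (255 − 2×29)×6 = 1182 mm² (U = 1.0, A_e = A_n). φR_n = 0.75 × 450 × 1182 = 398.9 kN.
Governing: min(1514.6, 585.6, 398.9) = 398.9 kN → net-section rupture.

398.9 kN (net-section rupture governs)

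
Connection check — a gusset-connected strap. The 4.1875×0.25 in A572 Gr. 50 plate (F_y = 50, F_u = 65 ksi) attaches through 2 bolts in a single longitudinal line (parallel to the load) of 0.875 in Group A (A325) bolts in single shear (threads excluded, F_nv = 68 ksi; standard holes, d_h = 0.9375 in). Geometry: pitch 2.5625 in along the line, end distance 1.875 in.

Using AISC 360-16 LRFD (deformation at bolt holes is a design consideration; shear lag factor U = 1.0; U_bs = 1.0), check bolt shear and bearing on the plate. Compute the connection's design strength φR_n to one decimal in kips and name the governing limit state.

44.3 kips (bearing governs)

Bolt shear: A_b = π(0.875)²/4 = 0.60132 in². φR_n = 0.75 × 68 × 0.60132 × 2 × 1 = 61.3 kips.
Bearing (0.25 in plate, F_u = 65 ksi): end bolts L_c = 1.875 − 0.9375/2 = 1.40625, R_n = min(1.2×1.40625×0.25×65, 2.4×0.875×0.25×65) = 27.422 kips/bolt; interior L_c = 2.5625 − 0.9375 = 1.625, R_n = 31.688 kips/bolt. φR_n = 0.75 × (1×27.422 + 1×31.688) = 44.3 kips.
Governing: min(61.3, 44.3) = 44.3 kips → bearing.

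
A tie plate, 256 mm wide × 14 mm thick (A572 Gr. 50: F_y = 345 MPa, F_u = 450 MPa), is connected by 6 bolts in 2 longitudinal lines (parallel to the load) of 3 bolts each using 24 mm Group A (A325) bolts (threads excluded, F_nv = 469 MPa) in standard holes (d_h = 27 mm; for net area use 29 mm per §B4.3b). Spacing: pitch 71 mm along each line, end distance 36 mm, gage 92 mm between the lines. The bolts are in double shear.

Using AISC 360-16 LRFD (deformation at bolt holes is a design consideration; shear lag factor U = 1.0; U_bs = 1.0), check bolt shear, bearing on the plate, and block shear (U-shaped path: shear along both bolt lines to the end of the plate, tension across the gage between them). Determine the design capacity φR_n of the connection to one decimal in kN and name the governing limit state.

Bolt shear: A_b = π(24)²/4 = 452.39 mm². φR_n = 0.75 × 469 × 452.39 × 6 × 2 = 1909.5 kN.
Bearing (14 mm plate, F_u = 450 MPa): end bolts L_c = 36 − 27/2 = 22.5, R_n = min(1.2×22.5×14×450, 2.4×24×14×450) = 170.1 kN/bolt; interior L_c = 71 − 27 = 44, R_n = 332.64 kN/bolt. φR_n = 0.75 × (2×170.1 + 4×332.64) = 1253.1 kN.
Block shear: shear path 2×[36+2×71] = 2×178 mm, A_gv = 4984, A_nv = 2×(178 − 2.5×29)×14 = 2954 mm²; tension across gage: (92 − 1×29)×14 = 882 mm². R_n = min(0.6×450×2954, 0.6×345×4984) + 1.0×450×882 = min(797.58, 1031.7) + 396.9 = 1194.5 kN. φR_n = 0.75 × 1194.5 = 895.9 kN.
Governing: min(1909.5, 1253.1, 895.9) = 895.9 kN → block shear.

895.9 kN (block shear governs)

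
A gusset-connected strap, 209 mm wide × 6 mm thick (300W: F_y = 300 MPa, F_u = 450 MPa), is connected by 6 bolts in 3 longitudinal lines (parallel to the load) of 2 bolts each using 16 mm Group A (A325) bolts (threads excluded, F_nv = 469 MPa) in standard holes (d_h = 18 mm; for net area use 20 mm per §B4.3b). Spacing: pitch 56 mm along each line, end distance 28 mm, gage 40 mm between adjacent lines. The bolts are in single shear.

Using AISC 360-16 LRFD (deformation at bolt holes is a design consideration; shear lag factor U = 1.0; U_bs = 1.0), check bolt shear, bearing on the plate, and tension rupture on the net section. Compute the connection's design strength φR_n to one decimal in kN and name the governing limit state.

Bolt shear: A_b = π(16)²/4 = 201.06 mm². φR_n = 0.75 × 469 × 201.06 × 6 × 1 = 424.3 kN.
Bearing (6 mm plate, F_u = 450 MPa): end bolts L_c = 28 − 18/2 = 19, R_n = min(1.2×19×6×450, 2.4×16×6×450) = 61.56 kN/bolt; interior L_c = 56 − 18 = 38, R_n = 103.68 kN/bolt. φR_n = 0.75 × (3×61.56 + 3×103.68) = 371.8 kN.
Tension rupture (net): A_n = (209 − 3×20)×6 = 894 mm² (U = 1.0, A_e = A_n). φR_n = 0.75 × 450 × 894 = 301.7 kN.
Governing: min(424.3, 371.8, 301.7) = 301.7 kN → net-section rupture.

301.7 kN (net-section rupture governs)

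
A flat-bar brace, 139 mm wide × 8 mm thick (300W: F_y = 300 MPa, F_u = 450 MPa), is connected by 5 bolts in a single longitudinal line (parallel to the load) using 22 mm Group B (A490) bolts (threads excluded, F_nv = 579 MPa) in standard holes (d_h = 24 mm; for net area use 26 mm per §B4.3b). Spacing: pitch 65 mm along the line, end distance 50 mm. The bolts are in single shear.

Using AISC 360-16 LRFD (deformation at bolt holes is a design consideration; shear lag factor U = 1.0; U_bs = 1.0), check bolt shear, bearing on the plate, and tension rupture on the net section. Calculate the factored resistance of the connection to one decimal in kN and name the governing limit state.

305.1 kN (net-section rupture governs)

Bolt shear: A_b = π(22)²/4 = 380.13 mm². φR_n = 0.75 × 579 × 380.13 × 5 × 1 = 825.4 kN.
Bearing (8 mm plate, F_u = 450 MPa): end bolts L_c = 50 − 24/2 = 38, R_n = min(1.2×38×8×450, 2.4×22×8×450) = 164.16 kN/bolt; interior L_c = 65 − 24 = 41, R_n = 177.12 kN/bolt. φR_n = 0.75 × (1×164.16 + 4×177.12) = 654.5 kN.
Tension rupture (net): A_n = (139 − 1×26)×8 = 904 mm² (U = 1.0, A_e = A_n). φR_n = 0.75 × 450 × 904 = 305.1 kN.
Governing: min(825.4, 654.5, 305.1) = 305.1 kN → net-section rupture.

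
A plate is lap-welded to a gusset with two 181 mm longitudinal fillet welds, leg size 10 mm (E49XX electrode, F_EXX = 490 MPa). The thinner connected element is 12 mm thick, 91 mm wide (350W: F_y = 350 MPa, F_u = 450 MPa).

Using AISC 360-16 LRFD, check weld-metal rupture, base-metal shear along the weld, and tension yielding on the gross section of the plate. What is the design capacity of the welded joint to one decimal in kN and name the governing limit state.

344.0 kN (gross-section yield governs)

Weld metal: throat = 0.707×10 = 7.07 mm, L = 2×181 = 362 mm. φR_n = 0.75 × 0.6 × 490 × 7.07 × 362 = 564.3 kN.
Base metal shear (12 mm plate): yield φR_n = 1.0×0.6×350×12×362 = 912.2 kN; rupture φR_n = 0.75×0.6×450×12×362 = 879.7 kN; take 879.7 kN (rupture).
Tension yield (gross): A_g = 91×12 = 1092 mm². φR_n = 0.90 × 350 × 1092 = 344.0 kN.
Governing: min(564.3, 879.7, 344.0) = 344.0 kN → gross-section yield.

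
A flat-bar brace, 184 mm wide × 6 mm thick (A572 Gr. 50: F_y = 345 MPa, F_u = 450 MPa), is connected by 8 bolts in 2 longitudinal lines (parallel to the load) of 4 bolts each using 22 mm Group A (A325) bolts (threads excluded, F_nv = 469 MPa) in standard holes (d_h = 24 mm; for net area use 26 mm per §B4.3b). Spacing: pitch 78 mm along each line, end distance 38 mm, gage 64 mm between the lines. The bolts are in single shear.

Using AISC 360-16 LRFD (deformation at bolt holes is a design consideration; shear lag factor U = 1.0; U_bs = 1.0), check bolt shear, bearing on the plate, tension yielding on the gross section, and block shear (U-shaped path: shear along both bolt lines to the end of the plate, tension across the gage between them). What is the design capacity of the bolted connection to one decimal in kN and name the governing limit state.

342.8 kN (gross-section yield governs)

Bolt shear: A_b = π(22)²/4 = 380.13 mm². φR_n = 0.75 × 469 × 380.13 × 8 × 1 = 1069.7 kN.
Bearing (6 mm plate, F_u = 450 MPa): end bolts L_c = 38 − 24/2 = 26, R_n = min(1.2×26×6×450, 2.4×22×6×450) = 84.24 kN/bolt; interior L_c = 78 − 24 = 54, R_n = 142.56 kN/bolt. φR_n = 0.75 × (2×84.24 + 6×142.56) = 767.9 kN.
Tension yield (gross): A_g = 184×6 = 1104 mm². φR_n = 0.90 × 345 × 1104 = 342.8 kN.
Block shear: shear path 2×[38+3×78] = 2×272 mm, A_gv = 3264, A_nv = 2×(272 − 3.5×26)×6 = 2172 mm²; tension across gage: (64 − 1×26)×6 = 228 mm². R_n = min(0.6×450×2172, 0.6×345×3264) + 1.0×450×228 = min(586.44, 675.65) + 102.6 = 689.04 kN. φR_n = 0.75 × 689.04 = 516.8 kN.
Governing: min(1069.7, 767.9, 342.8, 516.8) = 342.8 kN → gross-section yield.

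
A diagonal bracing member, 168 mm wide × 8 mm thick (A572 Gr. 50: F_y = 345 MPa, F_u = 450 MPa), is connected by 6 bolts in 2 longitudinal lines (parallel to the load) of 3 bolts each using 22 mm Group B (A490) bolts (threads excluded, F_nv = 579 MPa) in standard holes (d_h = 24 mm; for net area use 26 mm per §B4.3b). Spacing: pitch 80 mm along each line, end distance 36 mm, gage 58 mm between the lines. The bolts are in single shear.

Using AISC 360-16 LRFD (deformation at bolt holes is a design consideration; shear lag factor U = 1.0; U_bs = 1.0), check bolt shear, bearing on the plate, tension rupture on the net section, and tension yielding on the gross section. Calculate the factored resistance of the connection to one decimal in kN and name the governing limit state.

313.2 kN (net-section rupture governs)

Bolt shear: A_b = π(22)²/4 = 380.13 mm². φR_n = 0.75 × 579 × 380.13 × 6 × 1 = 990.4 kN.
Bearing (8 mm plate, F_u = 450 MPa): end bolts L_c = 36 − 24/2 = 24, R_n = min(1.2×24×8×450, 2.4×22×8×450) = 103.68 kN/bolt; interior L_c = 80 − 24 = 56, R_n = 190.08 kN/bolt. φR_n = 0.75 × (2×103.68 + 4×190.08) = 725.8 kN.
Tension rupture (net): A_n = (168 − 2×26)×8 = 928 mm² (U = 1.0, A_e = A_n). φR_n = 0.75 × 450 × 928 = 313.2 kN.
Tension yield (gross): A_g = 168×8 = 1344 mm². φR_n = 0.90 × 345 × 1344 = 417.3 kN.
Governing: min(990.4, 725.8, 313.2, 417.3) = 313.2 kN → net-section rupture.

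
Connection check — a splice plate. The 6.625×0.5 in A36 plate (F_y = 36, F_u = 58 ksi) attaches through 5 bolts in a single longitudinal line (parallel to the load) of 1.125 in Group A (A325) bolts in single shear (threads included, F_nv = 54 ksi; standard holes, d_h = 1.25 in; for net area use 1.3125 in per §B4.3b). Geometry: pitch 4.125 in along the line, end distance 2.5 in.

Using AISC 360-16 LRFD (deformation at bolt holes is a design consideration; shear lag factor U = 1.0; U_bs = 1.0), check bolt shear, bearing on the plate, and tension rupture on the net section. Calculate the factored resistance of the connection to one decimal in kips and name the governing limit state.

Bolt shear: A_b = π(1.125)²/4 = 0.99402 in². φR_n = 0.75 × 54 × 0.99402 × 5 × 1 = 201.3 kips.
Bearing (0.5 in plate, F_u = 58 ksi): end bolts L_c = 2.5 − 1.25/2 = 1.875, R_n = min(1.2×1.875×0.5×58, 2.4×1.125×0.5×58) = 65.25 kips/bolt; interior L_c = 4.125 − 1.25 = 2.875, R_n = 78.3 kips/bolt. φR_n = 0.75 × (1×65.25 + 4×78.3) = 283.8 kips.
Tension rupture (net): A_n = (6.625 − 1×1.3125)×0.5 = 2.6563 in² (U = 1.0, A_e = A_n). φR_n = 0.75 × 58 × 2.6563 = 115.5 kips.
Governing: min(201.3, 283.8, 115.5) = 115.5 kips → net-section rupture.

115.5 kips (net-section rupture governs)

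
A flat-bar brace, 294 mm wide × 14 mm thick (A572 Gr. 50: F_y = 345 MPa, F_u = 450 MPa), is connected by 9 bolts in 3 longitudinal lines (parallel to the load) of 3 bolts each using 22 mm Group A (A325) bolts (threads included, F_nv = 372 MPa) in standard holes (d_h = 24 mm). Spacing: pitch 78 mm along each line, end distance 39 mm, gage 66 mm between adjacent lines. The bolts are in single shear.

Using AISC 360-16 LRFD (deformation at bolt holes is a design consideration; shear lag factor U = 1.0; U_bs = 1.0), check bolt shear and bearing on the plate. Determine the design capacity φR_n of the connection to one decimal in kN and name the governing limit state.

Bolt shear: A_b = π(22)²/4 = 380.13 mm². φR_n = 0.75 × 372 × 380.13 × 9 × 1 = 954.5 kN.
Bearing (14 mm plate, F_u = 450 MPa): end bolts L_c = 39 − 24/2 = 27, R_n = min(1.2×27×14×450, 2.4×22×14×450) = 204.12 kN/bolt; interior L_c = 78 − 24 = 54, R_n = 332.64 kN/bolt. φR_n = 0.75 × (3×204.12 + 6×332.64) = 1956.2 kN.
Governing: min(954.5, 1956.2) = 954.5 kN → bolt shear.

954.5 kN (bolt shear governs)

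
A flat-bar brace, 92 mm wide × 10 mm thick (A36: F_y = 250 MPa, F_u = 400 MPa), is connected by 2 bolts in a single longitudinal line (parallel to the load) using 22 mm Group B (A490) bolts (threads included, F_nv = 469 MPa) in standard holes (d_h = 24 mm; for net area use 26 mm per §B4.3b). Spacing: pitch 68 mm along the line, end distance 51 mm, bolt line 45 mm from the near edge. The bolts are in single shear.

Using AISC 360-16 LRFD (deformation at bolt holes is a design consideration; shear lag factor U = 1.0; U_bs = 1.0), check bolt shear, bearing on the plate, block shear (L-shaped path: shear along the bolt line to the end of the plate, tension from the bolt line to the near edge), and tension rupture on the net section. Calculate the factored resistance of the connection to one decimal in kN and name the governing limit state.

198.0 kN (net-section rupture governs)

Bolt shear: A_b = π(22)²/4 = 380.13 mm². φR_n = 0.75 × 469 × 380.13 × 2 × 1 = 267.4 kN.
Bearing (10 mm plate, F_u = 400 MPa): end bolts L_c = 51 − 24/2 = 39, R_n = min(1.2×39×10×400, 2.4×22×10×400) = 187.2 kN/bolt; interior L_c = 68 − 24 = 44, R_n = 211.2 kN/bolt. φR_n = 0.75 × (1×187.2 + 1×211.2) = 298.8 kN.
Block shear: shear path 1×[51+1×68] = 1×119 mm, A_gv = 1190, A_nv = 1×(119 − 1.5×26)×10 = 800 mm²; tension to near edge: (45 − 0.5×26)×10 = 320 mm². R_n = min(0.6×400×800, 0.6×250×1190) + 1.0×400×320 = min(192, 178.5) + 128 = 306.5 kN. φR_n = 0.75 × 306.5 = 229.9 kN.
Tension rupture (net): A_n = (92 − 1×26)×10 = 660 mm² (U = 1.0, A_e = A_n). φR_n = 0.75 × 400 × 660 = 198.0 kN.
Governing: min(267.4, 298.8, 229.9, 198.0) = 198.0 kN → net-section rupture.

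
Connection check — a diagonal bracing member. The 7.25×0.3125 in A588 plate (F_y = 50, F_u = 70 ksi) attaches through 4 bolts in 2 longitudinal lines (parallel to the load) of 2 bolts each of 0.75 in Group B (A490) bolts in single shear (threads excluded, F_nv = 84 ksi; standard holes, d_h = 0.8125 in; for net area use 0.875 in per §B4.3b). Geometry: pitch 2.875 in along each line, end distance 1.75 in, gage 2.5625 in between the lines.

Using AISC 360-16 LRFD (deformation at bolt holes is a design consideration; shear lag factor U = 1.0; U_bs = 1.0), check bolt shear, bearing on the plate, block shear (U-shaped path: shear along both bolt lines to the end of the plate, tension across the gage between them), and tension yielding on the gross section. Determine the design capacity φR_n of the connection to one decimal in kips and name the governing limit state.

Bolt shear: A_b = π(0.75)²/4 = 0.44179 in². φR_n = 0.75 × 84 × 0.44179 × 4 × 1 = 111.3 kips.
Bearing (0.3125 in plate, F_u = 70 ksi): end bolts L_c = 1.75 − 0.8125/2 = 1.34375, R_n = min(1.2×1.34375×0.3125×70, 2.4×0.75×0.3125×70) = 35.273 kips/bolt; interior L_c = 2.875 − 0.8125 = 2.0625, R_n = 39.375 kips/bolt. φR_n = 0.75 × (2×35.273 + 2×39.375) = 112.0 kips.
Block shear: shear path 2×[1.75+1×2.875] = 2×4.625 in, A_gv = 2.8906, A_nv = 2×(4.625 − 1.5×0.875)×0.3125 = 2.0703 in²; tension across gage: (2.5625 − 1×0.875)×0.3125 = 0.52734 in². R_n = min(0.6×70×2.0703, 0.6×50×2.8906) + 1.0×70×0.52734 = min(86.953, 86.718) + 36.914 = 123.63 kips. φR_n = 0.75 × 123.63 = 92.7 kips.
Tension yield (gross): A_g = 7.25×0.3125 = 2.2656 in². φR_n = 0.90 × 50 × 2.2656 = 102.0 kips.
Governing: min(111.3, 112.0, 92.7, 102.0) = 92.7 kips → block shear.

92.7 kips (block shear governs)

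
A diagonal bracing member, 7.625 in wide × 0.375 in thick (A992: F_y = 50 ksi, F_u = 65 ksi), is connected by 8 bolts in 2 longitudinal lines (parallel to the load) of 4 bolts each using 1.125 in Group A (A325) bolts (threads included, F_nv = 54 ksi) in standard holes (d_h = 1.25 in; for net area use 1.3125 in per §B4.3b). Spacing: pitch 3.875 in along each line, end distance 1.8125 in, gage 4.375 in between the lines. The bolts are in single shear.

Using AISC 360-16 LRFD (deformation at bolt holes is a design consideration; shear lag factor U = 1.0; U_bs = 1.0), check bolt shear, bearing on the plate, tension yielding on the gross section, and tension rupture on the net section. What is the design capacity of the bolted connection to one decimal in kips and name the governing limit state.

91.4 kips (net-section rupture governs)

Bolt shear: A_b = π(1.125)²/4 = 0.99402 in². φR_n = 0.75 × 54 × 0.99402 × 8 × 1 = 322.1 kips.
Bearing (0.375 in plate, F_u = 65 ksi): end bolts L_c = 1.8125 − 1.25/2 = 1.1875, R_n = min(1.2×1.1875×0.375×65, 2.4×1.125×0.375×65) = 34.734 kips/bolt; interior L_c = 3.875 − 1.25 = 2.625, R_n = 65.813 kips/bolt. φR_n = 0.75 × (2×34.734 + 6×65.813) = 348.3 kips.
Tension yield (gross): A_g = 7.625×0.375 = 2.8594 in². φR_n = 0.90 × 50 × 2.8594 = 128.7 kips.
Tension rupture (net): A_n = (7.625 − 2×1.3125)×0.375 = 1.875 in² (U = 1.0, A_e = A_n). φR_n = 0.75 × 65 × 1.875 = 91.4 kips.
Governing: min(322.1, 348.3, 128.7, 91.4) = 91.4 kips → net-section rupture.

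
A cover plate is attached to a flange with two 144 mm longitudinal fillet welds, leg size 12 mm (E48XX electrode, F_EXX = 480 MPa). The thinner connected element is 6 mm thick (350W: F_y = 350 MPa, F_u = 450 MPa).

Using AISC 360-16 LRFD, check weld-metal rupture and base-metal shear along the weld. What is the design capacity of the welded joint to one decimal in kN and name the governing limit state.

Weld metal: throat = 0.707×12 = 8.484 mm, L = 2×144 = 288 mm. φR_n = 0.75 × 0.6 × 480 × 8.484 × 288 = 527.8 kN.
Base metal shear (6 mm plate): yield φR_n = 1.0×0.6×350×6×288 = 362.9 kN; rupture φR_n = 0.75×0.6×450×6×288 = 349.9 kN; take 349.9 kN (rupture).
Governing: min(527.8, 349.9) = 349.9 kN → base-metal shear.

349.9 kN (base-metal shear governs)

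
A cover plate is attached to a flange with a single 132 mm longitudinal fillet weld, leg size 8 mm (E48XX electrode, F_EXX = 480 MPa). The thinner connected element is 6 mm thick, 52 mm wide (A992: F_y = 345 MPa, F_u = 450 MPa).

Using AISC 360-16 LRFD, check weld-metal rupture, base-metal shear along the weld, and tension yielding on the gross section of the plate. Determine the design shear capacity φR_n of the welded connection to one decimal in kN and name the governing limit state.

96.9 kN (gross-section yield governs)

Weld metal: throat = 0.707×8 = 5.656 mm, L = 132 mm. φR_n = 0.75 × 0.6 × 480 × 5.656 × 132 = 161.3 kN.
Base metal shear (6 mm plate): yield φR_n = 1.0×0.6×345×6×132 = 163.9 kN; rupture φR_n = 0.75×0.6×450×6×132 = 160.4 kN; take 160.4 kN (rupture).
Tension yield (gross): A_g = 52×6 = 312 mm². φR_n = 0.90 × 345 × 312 = 96.9 kN.
Governing: min(161.3, 160.4, 96.9) = 96.9 kN → gross-section yield.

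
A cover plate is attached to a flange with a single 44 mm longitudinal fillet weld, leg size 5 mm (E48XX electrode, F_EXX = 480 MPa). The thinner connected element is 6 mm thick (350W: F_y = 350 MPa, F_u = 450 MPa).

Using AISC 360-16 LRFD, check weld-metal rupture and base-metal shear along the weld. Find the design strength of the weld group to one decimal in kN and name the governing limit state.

33.6 kN (weld metal governs)

Weld metal: throat = 0.707×5 = 3.535 mm, L = 44 mm. φR_n = 0.75 × 0.6 × 480 × 3.535 × 44 = 33.6 kN.
Base metal shear (6 mm plate): yield φR_n = 1.0×0.6×350×6×44 = 55.4 kN; rupture φR_n = 0.75×0.6×450×6×44 = 53.5 kN; take 53.5 kN (rupture).
Governing: min(33.6, 53.5) = 33.6 kN → weld metal.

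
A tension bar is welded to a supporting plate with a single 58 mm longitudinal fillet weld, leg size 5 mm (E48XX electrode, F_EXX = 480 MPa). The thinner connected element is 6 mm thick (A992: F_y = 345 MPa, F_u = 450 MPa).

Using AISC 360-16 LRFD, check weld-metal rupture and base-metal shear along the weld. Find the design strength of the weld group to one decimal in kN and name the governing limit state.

44.3 kN (weld metal governs)

Weld metal: throat = 0.707×5 = 3.535 mm, L = 58 mm. φR_n = 0.75 × 0.6 × 480 × 3.535 × 58 = 44.3 kN.
Base metal shear (6 mm plate): yield φR_n = 1.0×0.6×345×6×58 = 72.0 kN; rupture φR_n = 0.75×0.6×450×6×58 = 70.5 kN; take 70.5 kN (rupture).
Governing: min(44.3, 70.5) = 44.3 kN → weld metal.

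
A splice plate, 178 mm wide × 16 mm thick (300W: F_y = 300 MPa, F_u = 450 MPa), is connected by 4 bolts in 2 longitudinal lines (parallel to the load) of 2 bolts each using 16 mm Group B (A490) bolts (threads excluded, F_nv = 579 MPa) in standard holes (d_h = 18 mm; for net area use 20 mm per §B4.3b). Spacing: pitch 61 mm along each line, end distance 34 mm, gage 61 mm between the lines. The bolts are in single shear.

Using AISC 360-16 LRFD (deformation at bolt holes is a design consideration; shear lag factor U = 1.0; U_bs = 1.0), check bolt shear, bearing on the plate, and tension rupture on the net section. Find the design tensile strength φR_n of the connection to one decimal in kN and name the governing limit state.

349.2 kN (bolt shear governs)

Bolt shear: A_b = π(16)²/4 = 201.06 mm². φR_n = 0.75 × 579 × 201.06 × 4 × 1 = 349.2 kN.
Bearing (16 mm plate, F_u = 450 MPa): end bolts L_c = 34 − 18/2 = 25, R_n = min(1.2×25×16×450, 2.4×16×16×450) = 216 kN/bolt; interior L_c = 61 − 18 = 43, R_n = 276.48 kN/bolt. φR_n = 0.75 × (2×216 + 2×276.48) = 738.7 kN.
Tension rupture (net): A_n = (178 − 2×20)×16 = 2208 mm² (U = 1.0, A_e = A_n). φR_n = 0.75 × 450 × 2208 = 745.2 kN.
Governing: min(349.2, 738.7, 745.2) = 349.2 kN → bolt shear.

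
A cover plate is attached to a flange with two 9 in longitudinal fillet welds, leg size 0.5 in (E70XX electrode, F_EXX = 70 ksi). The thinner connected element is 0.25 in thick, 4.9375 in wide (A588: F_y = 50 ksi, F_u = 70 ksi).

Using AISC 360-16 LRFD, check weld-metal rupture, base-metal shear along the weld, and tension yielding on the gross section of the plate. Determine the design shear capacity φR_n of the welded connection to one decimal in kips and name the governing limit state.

Weld metal: throat = 0.707×0.5 = 0.3535 in, L = 2×9 = 18 in. φR_n = 0.75 × 0.6 × 70 × 0.3535 × 18 = 200.4 kips.
Base metal shear (0.25 in plate): yield φR_n = 1.0×0.6×50×0.25×18 = 135.0 kips; rupture φR_n = 0.75×0.6×70×0.25×18 = 141.8 kips; take 135.0 kips (yield).
Tension yield (gross): A_g = 4.9375×0.25 = 1.2344 in². φR_n = 0.90 × 50 × 1.2344 = 55.5 kips.
Governing: min(200.4, 135.0, 55.5) = 55.5 kips → gross-section yield.

55.5 kips (gross-section yield governs)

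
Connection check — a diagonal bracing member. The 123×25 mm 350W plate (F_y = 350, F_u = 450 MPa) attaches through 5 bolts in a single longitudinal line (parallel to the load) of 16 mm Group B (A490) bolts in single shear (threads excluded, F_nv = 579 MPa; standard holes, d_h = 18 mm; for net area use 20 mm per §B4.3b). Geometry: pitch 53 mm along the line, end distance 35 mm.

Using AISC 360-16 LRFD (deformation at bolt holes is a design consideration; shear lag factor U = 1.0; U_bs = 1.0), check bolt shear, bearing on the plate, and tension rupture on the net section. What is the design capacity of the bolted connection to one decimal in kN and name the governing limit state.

436.6 kN (bolt shear governs)

Bolt shear: A_b = π(16)²/4 = 201.06 mm². φR_n = 0.75 × 579 × 201.06 × 5 × 1 = 436.6 kN.
Bearing (25 mm plate, F_u = 450 MPa): end bolts L_c = 35 − 18/2 = 26, R_n = min(1.2×26×25×450, 2.4×16×25×450) = 351 kN/bolt; interior L_c = 53 − 18 = 35, R_n = 432 kN/bolt. φR_n = 0.75 × (1×351 + 4×432) = 1559.3 kN.
Tension rupture (net): A_n = (123 − 1×20)×25 = 2575 mm² (U = 1.0, A_e = A_n). φR_n = 0.75 × 450 × 2575 = 869.1 kN.
Governing: min(436.6, 1559.3, 869.1) = 436.6 kN → bolt shear.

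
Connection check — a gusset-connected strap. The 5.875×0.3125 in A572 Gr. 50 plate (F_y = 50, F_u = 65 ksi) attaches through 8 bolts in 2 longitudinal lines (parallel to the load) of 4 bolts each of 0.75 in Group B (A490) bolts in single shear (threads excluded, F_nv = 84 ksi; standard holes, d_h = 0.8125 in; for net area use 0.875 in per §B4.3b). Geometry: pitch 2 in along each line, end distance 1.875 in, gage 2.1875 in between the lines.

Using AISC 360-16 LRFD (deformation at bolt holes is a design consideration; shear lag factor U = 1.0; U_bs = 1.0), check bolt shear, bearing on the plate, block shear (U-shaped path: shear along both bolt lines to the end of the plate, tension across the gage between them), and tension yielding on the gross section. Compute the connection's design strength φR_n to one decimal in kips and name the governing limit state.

82.6 kips (gross-section yield governs)

Bolt shear: A_b = π(0.75)²/4 = 0.44179 in². φR_n = 0.75 × 84 × 0.44179 × 8 × 1 = 222.7 kips.
Bearing (0.3125 in plate, F_u = 65 ksi): end bolts L_c = 1.875 − 0.8125/2 = 1.46875, R_n = min(1.2×1.46875×0.3125×65, 2.4×0.75×0.3125×65) = 35.801 kips/bolt; interior L_c = 2 − 0.8125 = 1.1875, R_n = 28.945 kips/bolt. φR_n = 0.75 × (2×35.801 + 6×28.945) = 184.0 kips.
Block shear: shear path 2×[1.875+3×2] = 2×7.875 in, A_gv = 4.9219, A_nv = 2×(7.875 − 3.5×0.875)×0.3125 = 3.0078 in²; tension across gage: (2.1875 − 1×0.875)×0.3125 = 0.41016 in². R_n = min(0.6×65×3.0078, 0.6×50×4.9219) + 1.0×65×0.41016 = min(117.3, 147.66) + 26.66 = 143.96 kips. φR_n = 0.75 × 143.96 = 108.0 kips.
Tension yield (gross): A_g = 5.875×0.3125 = 1.8359 in². φR_n = 0.90 × 50 × 1.8359 = 82.6 kips.
Governing: min(222.7, 184.0, 108.0, 82.6) = 82.6 kips → gross-section yield.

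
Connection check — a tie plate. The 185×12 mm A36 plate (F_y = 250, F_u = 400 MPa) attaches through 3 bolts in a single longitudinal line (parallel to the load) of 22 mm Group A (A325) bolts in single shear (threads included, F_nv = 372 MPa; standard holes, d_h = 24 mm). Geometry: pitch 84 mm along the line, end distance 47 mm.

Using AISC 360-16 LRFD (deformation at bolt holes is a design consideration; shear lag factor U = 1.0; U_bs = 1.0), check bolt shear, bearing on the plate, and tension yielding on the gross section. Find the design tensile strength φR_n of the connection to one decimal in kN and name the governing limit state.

318.2 kN (bolt shear governs)

Bolt shear: A_b = π(22)²/4 = 380.13 mm². φR_n = 0.75 × 372 × 380.13 × 3 × 1 = 318.2 kN.
Bearing (12 mm plate, F_u = 400 MPa): end bolts L_c = 47 − 24/2 = 35, R_n = min(1.2×35×12×400, 2.4×22×12×400) = 201.6 kN/bolt; interior L_c = 84 − 24 = 60, R_n = 253.44 kN/bolt. φR_n = 0.75 × (1×201.6 + 2×253.44) = 531.4 kN.
Tension yield (gross): A_g = 185×12 = 2220 mm². φR_n = 0.90 × 250 × 2220 = 499.5 kN.
Governing: min(318.2, 531.4, 499.5) = 318.2 kN → bolt shear.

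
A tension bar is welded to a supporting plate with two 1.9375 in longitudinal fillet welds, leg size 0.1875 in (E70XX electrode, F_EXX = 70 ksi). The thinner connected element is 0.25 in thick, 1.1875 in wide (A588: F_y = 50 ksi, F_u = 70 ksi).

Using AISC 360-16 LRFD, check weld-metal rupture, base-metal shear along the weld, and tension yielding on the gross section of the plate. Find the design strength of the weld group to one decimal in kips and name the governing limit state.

Weld metal: throat = 0.707×0.1875 = 0.13256 in, L = 2×1.9375 = 3.875 in. φR_n = 0.75 × 0.6 × 70 × 0.13256 × 3.875 = 16.2 kips.
Base metal shear (0.25 in plate): yield φR_n = 1.0×0.6×50×0.25×3.875 = 29.1 kips; rupture φR_n = 0.75×0.6×70×0.25×3.875 = 30.5 kips; take 29.1 kips (yield).
Tension yield (gross): A_g = 1.1875×0.25 = 0.29688 in². φR_n = 0.90 × 50 × 0.29688 = 13.4 kips.
Governing: min(16.2, 29.1, 13.4) = 13.4 kips → gross-section yield.

13.4 kips (gross-section yield governs)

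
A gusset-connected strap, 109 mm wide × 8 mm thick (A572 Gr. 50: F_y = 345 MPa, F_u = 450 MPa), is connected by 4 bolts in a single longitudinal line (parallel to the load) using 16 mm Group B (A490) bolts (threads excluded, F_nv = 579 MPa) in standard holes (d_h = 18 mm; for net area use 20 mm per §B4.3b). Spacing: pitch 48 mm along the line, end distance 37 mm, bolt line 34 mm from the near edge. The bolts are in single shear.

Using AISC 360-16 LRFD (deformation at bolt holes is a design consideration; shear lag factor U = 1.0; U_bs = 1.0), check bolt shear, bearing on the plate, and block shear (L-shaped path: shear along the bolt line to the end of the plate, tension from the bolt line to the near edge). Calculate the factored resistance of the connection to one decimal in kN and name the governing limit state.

244.6 kN (block shear governs)

Bolt shear: A_b = π(16)²/4 = 201.06 mm². φR_n = 0.75 × 579 × 201.06 × 4 × 1 = 349.2 kN.
Bearing (8 mm plate, F_u = 450 MPa): end bolts L_c = 37 − 18/2 = 28, R_n = min(1.2×28×8×450, 2.4×16×8×450) = 120.96 kN/bolt; interior L_c = 48 − 18 = 30, R_n = 129.6 kN/bolt. φR_n = 0.75 × (1×120.96 + 3×129.6) = 382.3 kN.
Block shear: shear path 1×[37+3×48] = 1×181 mm, A_gv = 1448, A_nv = 1×(181 − 3.5×20)×8 = 888 mm²; tension to near edge: (34 − 0.5×20)×8 = 192 mm². R_n = min(0.6×450×888, 0.6×345×1448) + 1.0×450×192 = min(239.76, 299.74) + 86.4 = 326.16 kN. φR_n = 0.75 × 326.16 = 244.6 kN.
Governing: min(349.2, 382.3, 244.6) = 244.6 kN → block shear.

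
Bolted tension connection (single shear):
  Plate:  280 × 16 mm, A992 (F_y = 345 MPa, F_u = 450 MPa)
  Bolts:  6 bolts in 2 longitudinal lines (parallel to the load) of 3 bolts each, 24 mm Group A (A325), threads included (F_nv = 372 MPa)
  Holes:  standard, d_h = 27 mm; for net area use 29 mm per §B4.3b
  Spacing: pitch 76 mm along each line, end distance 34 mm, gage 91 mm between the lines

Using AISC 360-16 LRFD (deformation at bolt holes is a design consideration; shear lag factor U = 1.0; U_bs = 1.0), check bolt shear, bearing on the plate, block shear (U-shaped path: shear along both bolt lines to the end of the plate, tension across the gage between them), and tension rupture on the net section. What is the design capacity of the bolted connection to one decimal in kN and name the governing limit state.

757.3 kN (bolt shear governs)

Bolt shear: A_b = π(24)²/4 = 452.39 mm². φR_n = 0.75 × 372 × 452.39 × 6 × 1 = 757.3 kN.
Bearing (16 mm plate, F_u = 450 MPa): end bolts L_c = 34 − 27/2 = 20.5, R_n = min(1.2×20.5×16×450, 2.4×24×16×450) = 177.12 kN/bolt; interior L_c = 76 − 27 = 49, R_n = 414.72 kN/bolt. φR_n = 0.75 × (2×177.12 + 4×414.72) = 1509.8 kN.
Block shear: shear path 2×[34+2×76] = 2×186 mm, A_gv = 5952, A_nv = 2×(186 − 2.5×29)×16 = 3632 mm²; tension across gage: (91 − 1×29)×16 = 992 mm². R_n = min(0.6×450×3632, 0.6×345×5952) + 1.0×450×992 = min(980.64, 1232.1) + 446.4 = 1427 kN. φR_n = 0.75 × 1427 = 1070.3 kN.
Tension rupture (net): A_n = (280 − 2×29)×16 = 3552 mm² (U = 1.0, A_e = A_n). φR_n = 0.75 × 450 × 3552 = 1198.8 kN.
Governing: min(757.3, 1509.8, 1070.3, 1198.8) = 757.3 kN → bolt shear.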